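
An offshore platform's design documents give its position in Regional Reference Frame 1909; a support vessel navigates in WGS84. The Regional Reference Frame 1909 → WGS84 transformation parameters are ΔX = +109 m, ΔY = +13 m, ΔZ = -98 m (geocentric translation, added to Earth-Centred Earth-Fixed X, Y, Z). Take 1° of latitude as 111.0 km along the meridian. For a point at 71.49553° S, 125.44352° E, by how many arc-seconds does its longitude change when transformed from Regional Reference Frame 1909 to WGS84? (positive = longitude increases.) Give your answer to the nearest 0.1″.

Δλ = -9.8″

sin φ = -0.948299, cos φ = 0.317379, sin λ = 0.814688, cos λ = -0.579900.
East component: ΔE = −sin λ·ΔX + cos λ·ΔY = −(0.814688)(109) + (-0.579900)(13) = -96.34 m.
1° of latitude spans 111000 m; at latitude φ, 1° of longitude spans that × cos φ = 35229.0 m, so Δλ = -96.34 / 35229.0 × 3600 = -9.845″.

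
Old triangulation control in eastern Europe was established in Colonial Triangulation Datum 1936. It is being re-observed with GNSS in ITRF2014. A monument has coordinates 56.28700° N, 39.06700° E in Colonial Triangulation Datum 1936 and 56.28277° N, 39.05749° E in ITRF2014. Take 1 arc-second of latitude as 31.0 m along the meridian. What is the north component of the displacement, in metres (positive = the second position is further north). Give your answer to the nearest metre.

ΔN = -472 m

Δφ = 56.28277° − 56.28700° = -0.00423°; Δλ = 39.05749° − 39.06700° = -0.00951°.
1° of latitude = 3600 × 31.00 = 111600 m.
ΔN = Δφ × 111600 = -472.1 m; ΔE = Δλ × 111600 × cos(56.28700°) = -0.00951 × 111600 × 0.555033 = -589.1 m.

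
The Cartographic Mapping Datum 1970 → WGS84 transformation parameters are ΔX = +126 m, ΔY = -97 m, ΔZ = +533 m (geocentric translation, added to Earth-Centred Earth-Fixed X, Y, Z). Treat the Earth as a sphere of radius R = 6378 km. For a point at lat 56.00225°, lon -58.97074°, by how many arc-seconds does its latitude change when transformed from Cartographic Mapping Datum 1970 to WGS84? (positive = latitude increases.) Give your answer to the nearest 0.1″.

Δφ = 5.7″

sin φ = 0.829060, cos φ = 0.559160, sin λ = -0.856904, cos λ = 0.515476.
North component: ΔN = −sin φ cos λ·ΔX − sin φ sin λ·ΔY + cos φ·ΔZ = −(0.829060)(0.515476)(126) − (0.829060)(-0.856904)(-97) + (0.559160)(533) = 175.27 m.
1° of latitude spans πR/180 = 111317 m, so Δφ = 175.27 / 111317 × 3600 = 5.668″.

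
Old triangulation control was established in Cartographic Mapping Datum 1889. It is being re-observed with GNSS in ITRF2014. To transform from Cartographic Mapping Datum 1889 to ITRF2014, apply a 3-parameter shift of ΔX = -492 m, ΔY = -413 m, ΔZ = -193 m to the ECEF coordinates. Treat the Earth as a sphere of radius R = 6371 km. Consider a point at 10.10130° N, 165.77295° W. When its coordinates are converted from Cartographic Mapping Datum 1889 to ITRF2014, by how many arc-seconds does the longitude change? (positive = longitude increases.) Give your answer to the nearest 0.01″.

Δλ = 9.19″

sin φ = 0.175389, cos φ = 0.984499, sin λ = -0.245765, cos λ = -0.969329.
East component: ΔE = −sin λ·ΔX + cos λ·ΔY = −(-0.245765)(-492) + (-0.969329)(-413) = 279.42 m.
1° of latitude spans πR/180 = 111195 m; at latitude φ, 1° of longitude spans that × cos φ = 109471.3 m, so Δλ = 279.42 / 109471.3 × 3600 = 9.189″.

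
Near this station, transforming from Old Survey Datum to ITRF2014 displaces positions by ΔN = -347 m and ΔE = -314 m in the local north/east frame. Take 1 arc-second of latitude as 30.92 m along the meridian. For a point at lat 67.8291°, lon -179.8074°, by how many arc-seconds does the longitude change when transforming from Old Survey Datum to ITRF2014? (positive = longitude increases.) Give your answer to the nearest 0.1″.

At latitude 67.8291°, cos φ = 0.377370.
1″ of longitude at this latitude = 30.92 × cos φ = 11.6683 m, so Δλ = -314.0 / 11.6683 = -26.911″.

Δλ = -26.9″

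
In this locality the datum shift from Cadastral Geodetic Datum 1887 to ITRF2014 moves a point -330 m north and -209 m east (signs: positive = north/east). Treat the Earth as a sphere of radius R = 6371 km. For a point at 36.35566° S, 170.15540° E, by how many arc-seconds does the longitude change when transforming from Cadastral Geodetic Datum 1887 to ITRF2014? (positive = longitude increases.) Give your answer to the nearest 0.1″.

Δλ = -8.4″

At latitude -36.35566°, cos φ = 0.805353.
One radian of longitude at latitude φ spans R cos φ, so Δλ = ΔE / (R cos φ) = -209.0 / (6371000 × 0.805353) = -4.0734e-05 rad = -8.402″.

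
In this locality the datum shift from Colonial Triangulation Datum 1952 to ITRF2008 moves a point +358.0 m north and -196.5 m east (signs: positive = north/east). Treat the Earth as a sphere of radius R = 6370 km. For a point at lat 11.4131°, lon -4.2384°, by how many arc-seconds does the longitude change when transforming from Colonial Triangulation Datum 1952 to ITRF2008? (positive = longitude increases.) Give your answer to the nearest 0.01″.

Δλ = -6.49″

At latitude 11.4131°, cos φ = 0.980226.
One radian of longitude at latitude φ spans R cos φ, so Δλ = ΔE / (R cos φ) = -196.5 / (6370000 × 0.980226) = -3.1470e-05 rad = -6.491″.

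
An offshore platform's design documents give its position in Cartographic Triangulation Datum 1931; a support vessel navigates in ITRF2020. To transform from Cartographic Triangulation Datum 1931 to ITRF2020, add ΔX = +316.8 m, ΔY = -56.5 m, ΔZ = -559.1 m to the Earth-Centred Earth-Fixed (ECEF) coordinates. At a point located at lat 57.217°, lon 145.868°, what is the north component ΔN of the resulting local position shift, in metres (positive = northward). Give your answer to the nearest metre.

The local north axis is (−sin φ cos λ, −sin φ sin λ, cos φ), giving ΔN = 220.464 + 26.653 − 302.730 = -55.61 m.

ΔN = -56 m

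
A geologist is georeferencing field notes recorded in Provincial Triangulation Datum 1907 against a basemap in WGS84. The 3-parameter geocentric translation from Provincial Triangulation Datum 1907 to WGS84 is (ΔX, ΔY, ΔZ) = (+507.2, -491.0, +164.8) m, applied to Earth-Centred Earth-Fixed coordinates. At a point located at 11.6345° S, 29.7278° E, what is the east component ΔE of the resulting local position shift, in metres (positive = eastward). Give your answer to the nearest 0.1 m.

ΔE = -677.9 m

At φ = -11.6345°, λ = 29.7278°: sin φ = -0.201668, cos φ = 0.979454, sin λ = 0.495880, cos λ = 0.868391.
ΔE = −sin λ·ΔX + cos λ·ΔY = −(0.495880)·(507.2) + (0.868391)·(-491.0) = -677.89 m.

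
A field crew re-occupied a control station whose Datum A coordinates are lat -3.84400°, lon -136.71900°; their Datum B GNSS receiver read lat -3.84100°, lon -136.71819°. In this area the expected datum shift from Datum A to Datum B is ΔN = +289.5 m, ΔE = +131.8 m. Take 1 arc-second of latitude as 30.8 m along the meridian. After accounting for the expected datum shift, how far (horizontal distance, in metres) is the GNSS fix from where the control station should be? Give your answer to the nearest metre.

Observed coordinate differences: Δφ = +0.00300°, Δλ = +0.00081°.
Converting to metres (1° lat = 110880 m, cos φ = 0.997750): observed ΔN = 332.6 m, observed ΔE = 89.6 m.
Subtracting the expected shift leaves a residual of 332.6 − (289.5) = 43.1 m north and 89.6 − (131.8) = -42.2 m east.
Residual distance = √(43.1² + (-42.2)²) = 60.3 m.

60 m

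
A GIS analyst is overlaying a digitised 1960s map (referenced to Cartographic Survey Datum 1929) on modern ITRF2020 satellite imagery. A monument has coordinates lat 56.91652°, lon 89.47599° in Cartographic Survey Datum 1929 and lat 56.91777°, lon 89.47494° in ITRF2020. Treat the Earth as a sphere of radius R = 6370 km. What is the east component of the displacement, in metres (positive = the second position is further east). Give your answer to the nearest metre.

Δφ = 56.91777° − 56.91652° = +0.00125°; Δλ = 89.47494° − 89.47599° = -0.00105°.
1° along a meridian = πR/180 = 111177 m.
ΔN = Δφ × 111177 = 139.0 m; ΔE = Δλ × 111177 × cos(56.91652°) = -0.00105 × 111177 × 0.545860 = -63.7 m.

ΔE = -64 m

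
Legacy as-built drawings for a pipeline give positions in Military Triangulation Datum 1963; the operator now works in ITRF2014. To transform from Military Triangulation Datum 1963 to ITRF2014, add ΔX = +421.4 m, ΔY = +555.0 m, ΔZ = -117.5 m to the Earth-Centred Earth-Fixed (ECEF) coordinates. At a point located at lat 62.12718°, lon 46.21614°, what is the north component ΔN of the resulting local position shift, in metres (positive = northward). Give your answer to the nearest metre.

At φ = 62.12718°, λ = 46.21614°: sin φ = 0.883988, cos φ = 0.467511, sin λ = 0.721955, cos λ = 0.691940.
ΔN = −sin φ cos λ·ΔX − sin φ sin λ·ΔY + cos φ·ΔZ = −(0.883988)(0.691940)(421.4) − (0.883988)(0.721955)(555.0) + (0.467511)(-117.5) = -666.89 m.

ΔN = -667 m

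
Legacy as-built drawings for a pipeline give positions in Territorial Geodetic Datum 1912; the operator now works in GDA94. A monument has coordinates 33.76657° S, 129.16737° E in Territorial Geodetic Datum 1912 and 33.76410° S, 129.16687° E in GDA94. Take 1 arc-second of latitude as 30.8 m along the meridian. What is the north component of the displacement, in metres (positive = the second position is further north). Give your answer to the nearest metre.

ΔN = 274 m

Δφ = -33.76410° − -33.76657° = +0.00247°; Δλ = 129.16687° − 129.16737° = -0.00050°.
1° of latitude = 3600 × 30.80 = 110880 m.
ΔN = Δφ × 110880 = 273.9 m; ΔE = Δλ × 110880 × cos(-33.76657°) = -0.00050 × 110880 × 0.831309 = -46.1 m.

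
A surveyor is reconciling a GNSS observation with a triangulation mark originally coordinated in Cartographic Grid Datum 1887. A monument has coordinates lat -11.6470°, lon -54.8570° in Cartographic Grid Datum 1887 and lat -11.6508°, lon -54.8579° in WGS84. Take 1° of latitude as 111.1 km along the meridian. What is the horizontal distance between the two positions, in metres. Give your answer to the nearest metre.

Δφ = -11.6508° − -11.6470° = -0.0038°; Δλ = -54.8579° − -54.8570° = -0.0009°.
ΔN = Δφ × 111100 = -422.2 m; ΔE = Δλ × 111100 × cos(-11.6470°) = -0.0009 × 111100 × 0.979410 = -97.9 m.
Distance = √(ΔE² + ΔN²) = √((-97.9)² + (-422.2)²) = 433.4 m.

433 m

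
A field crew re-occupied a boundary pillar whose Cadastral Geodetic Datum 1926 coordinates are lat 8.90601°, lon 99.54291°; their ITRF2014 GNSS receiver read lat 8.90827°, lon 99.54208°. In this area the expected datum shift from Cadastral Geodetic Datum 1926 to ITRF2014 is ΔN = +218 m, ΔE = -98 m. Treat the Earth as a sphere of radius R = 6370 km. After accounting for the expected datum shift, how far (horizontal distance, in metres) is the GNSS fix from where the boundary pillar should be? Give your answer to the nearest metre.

Observed coordinate differences: Δφ = +0.00226°, Δλ = -0.00083°.
Converting to metres (1° lat = 111177 m, cos φ = 0.987944): observed ΔN = 251.3 m, observed ΔE = -91.2 m.
Subtracting the expected shift leaves a residual of 251.3 − (218) = 33.3 m north and -91.2 − (-98) = 6.8 m east.
Residual distance = √(33.3² + 6.8²) = 34.0 m.

34 m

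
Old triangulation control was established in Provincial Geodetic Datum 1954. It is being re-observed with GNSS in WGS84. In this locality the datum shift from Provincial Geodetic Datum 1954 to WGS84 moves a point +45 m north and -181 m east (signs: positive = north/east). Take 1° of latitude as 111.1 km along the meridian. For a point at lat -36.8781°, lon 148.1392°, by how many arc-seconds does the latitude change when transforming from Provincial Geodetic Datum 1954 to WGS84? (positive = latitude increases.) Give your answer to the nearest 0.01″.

1° of latitude = 111.1 km, so Δφ = 45.0 / 111100 = 0.0004050° = 1.458″.

Δφ = 1.46″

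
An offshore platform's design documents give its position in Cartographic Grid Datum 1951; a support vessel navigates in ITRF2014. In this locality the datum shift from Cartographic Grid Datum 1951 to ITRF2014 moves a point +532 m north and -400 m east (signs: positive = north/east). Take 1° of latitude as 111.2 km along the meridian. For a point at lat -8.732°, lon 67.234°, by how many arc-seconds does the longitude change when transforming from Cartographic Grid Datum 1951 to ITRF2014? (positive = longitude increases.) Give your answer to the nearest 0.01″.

Δλ = -13.10″

At latitude -8.732°, cos φ = 0.988409.
1° of longitude at this latitude = 111.2 × cos φ = 109.91 km, so Δλ = -400.0 / 109911.1 = -0.0036393° = -13.101″.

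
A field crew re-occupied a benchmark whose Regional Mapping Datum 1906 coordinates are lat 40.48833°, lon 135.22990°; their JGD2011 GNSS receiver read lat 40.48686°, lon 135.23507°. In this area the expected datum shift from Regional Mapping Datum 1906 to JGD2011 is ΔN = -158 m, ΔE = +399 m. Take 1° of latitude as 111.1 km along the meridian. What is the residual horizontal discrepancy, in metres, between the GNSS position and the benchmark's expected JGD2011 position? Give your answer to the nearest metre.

38 m

Observed coordinate differences: Δφ = -0.00147°, Δλ = +0.00517°.
Converting to metres (1° lat = 111100 m, cos φ = 0.760538): observed ΔN = -163.3 m, observed ΔE = 436.8 m.
Subtracting the expected shift leaves a residual of -163.3 − (-158) = -5.3 m north and 436.8 − (399) = 37.8 m east.
Residual distance = √((-5.3)² + 37.8²) = 38.2 m.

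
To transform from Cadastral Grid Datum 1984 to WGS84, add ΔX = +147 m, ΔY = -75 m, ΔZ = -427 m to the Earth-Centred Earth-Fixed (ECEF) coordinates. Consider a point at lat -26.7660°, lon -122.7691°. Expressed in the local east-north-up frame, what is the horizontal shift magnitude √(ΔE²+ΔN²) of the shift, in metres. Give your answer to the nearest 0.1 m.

421.9 m

The local east axis at (φ, λ) is (−sin λ, cos λ, 0), so ΔE = −sin(-122.7691°)·147 + cos(-122.7691°)·(-75) = 164.20 m.
The local north axis is (−sin φ cos λ, −sin φ sin λ, cos φ), giving ΔN = -35.832 + 28.401 − 381.248 = -388.68 m.
Horizontal magnitude = √(ΔE² + ΔN²) = √(164.20² + (-388.68)²) = 421.94 m.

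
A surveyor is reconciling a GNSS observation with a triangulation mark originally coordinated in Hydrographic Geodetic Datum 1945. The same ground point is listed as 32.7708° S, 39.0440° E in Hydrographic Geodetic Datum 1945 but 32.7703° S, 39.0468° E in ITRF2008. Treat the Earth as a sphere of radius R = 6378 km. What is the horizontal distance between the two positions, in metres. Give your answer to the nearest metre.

Δφ = -32.7703° − -32.7708° = +0.0005°; Δλ = 39.0468° − 39.0440° = +0.0028°.
1° along a meridian = πR/180 = 111317 m.
ΔN = Δφ × 111317 = 55.7 m; ΔE = Δλ × 111317 × cos(-32.7708°) = +0.0028 × 111317 × 0.840843 = 262.1 m.
Distance = √(ΔE² + ΔN²) = √(262.1² + 55.7²) = 267.9 m.

268 m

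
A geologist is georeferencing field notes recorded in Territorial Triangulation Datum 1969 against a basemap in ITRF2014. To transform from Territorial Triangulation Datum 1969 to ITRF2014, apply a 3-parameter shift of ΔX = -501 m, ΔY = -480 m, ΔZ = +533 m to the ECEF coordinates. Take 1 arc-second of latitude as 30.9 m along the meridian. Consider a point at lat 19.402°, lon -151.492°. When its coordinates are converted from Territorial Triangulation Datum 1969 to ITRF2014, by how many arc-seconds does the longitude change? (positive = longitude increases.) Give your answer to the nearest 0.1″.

sin φ = 0.332194, cos φ = 0.943211, sin λ = -0.477281, cos λ = -0.878750.
East component: ΔE = −sin λ·ΔX + cos λ·ΔY = −(-0.477281)(-501) + (-0.878750)(-480) = 182.68 m.
1° of latitude spans 3600 × 30.90 = 111240 m; at latitude φ, 1° of longitude spans that × cos φ = 104922.8 m, so Δλ = 182.68 / 104922.8 × 3600 = 6.268″.

Δλ = 6.3″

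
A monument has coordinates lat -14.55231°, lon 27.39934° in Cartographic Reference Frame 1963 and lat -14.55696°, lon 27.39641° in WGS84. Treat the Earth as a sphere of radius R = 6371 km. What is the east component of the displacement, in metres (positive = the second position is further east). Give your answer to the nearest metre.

Δφ = -14.55696° − -14.55231° = -0.00465°; Δλ = 27.39641° − 27.39934° = -0.00293°.
1° along a meridian = πR/180 = 111195 m.
ΔN = Δφ × 111195 = -517.1 m; ΔE = Δλ × 111195 × cos(-14.55231°) = -0.00293 × 111195 × 0.967919 = -315.3 m.

ΔE = -315 m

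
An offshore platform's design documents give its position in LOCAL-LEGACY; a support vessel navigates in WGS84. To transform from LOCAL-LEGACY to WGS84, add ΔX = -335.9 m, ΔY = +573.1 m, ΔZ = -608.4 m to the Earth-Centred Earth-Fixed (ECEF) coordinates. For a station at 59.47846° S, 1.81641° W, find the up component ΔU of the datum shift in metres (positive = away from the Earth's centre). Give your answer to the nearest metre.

At φ = -59.47846°, λ = -1.81641°: sin φ = -0.861438, cos φ = 0.507862, sin λ = -0.031697, cos λ = 0.999498.
ΔU = cos φ cos λ·ΔX + cos φ sin λ·ΔY + sin φ·ΔZ = (0.507862)(0.999498)(-335.9) + (0.507862)(-0.031697)(573.1) + (-0.861438)(-608.4) = 344.37 m.

ΔU = 344 m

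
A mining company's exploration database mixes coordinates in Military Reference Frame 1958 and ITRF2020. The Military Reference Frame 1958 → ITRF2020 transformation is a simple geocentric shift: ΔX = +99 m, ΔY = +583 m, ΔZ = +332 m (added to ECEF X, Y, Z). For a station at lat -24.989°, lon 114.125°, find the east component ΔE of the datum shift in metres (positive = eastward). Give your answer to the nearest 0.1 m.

ΔE = -328.6 m

The local east axis at (φ, λ) is (−sin λ, cos λ, 0), so ΔE = −sin(114.125°)·99 + cos(114.125°)·583 = -328.64 m.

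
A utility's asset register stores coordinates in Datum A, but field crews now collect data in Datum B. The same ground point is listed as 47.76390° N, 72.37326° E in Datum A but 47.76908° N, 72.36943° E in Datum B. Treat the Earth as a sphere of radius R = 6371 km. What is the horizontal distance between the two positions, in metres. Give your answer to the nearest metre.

Δφ = 47.76908° − 47.76390° = +0.00518°; Δλ = 72.36943° − 72.37326° = -0.00383°.
1° along a meridian = πR/180 = 111195 m.
ΔN = Δφ × 111195 = 576.0 m; ΔE = Δλ × 111195 × cos(47.76390°) = -0.00383 × 111195 × 0.672187 = -286.3 m.
Distance = √(ΔE² + ΔN²) = √((-286.3)² + 576.0²) = 643.2 m.

643 m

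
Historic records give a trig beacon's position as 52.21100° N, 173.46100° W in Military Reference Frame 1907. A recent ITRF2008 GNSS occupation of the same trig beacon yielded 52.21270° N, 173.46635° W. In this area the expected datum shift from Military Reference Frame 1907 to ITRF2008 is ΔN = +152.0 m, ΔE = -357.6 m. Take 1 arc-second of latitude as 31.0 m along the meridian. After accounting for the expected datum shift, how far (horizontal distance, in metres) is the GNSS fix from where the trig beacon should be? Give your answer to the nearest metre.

39 m

Observed coordinate differences: Δφ = +0.00170°, Δλ = -0.00535°.
Converting to metres (1° lat = 111600 m, cos φ = 0.612755): observed ΔN = 189.7 m, observed ΔE = -365.9 m.
Subtracting the expected shift leaves a residual of 189.7 − (152.0) = 37.7 m north and -365.9 − (-357.6) = -8.3 m east.
Residual distance = √(37.7² + (-8.3)²) = 38.6 m.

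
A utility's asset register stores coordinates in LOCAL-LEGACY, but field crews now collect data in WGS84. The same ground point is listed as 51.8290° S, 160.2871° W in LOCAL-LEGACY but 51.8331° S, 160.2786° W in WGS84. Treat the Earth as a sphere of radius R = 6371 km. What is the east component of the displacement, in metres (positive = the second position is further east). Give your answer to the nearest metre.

Δφ = -51.8331° − -51.8290° = -0.0041°; Δλ = -160.2786° − -160.2871° = +0.0085°.
1° along a meridian = πR/180 = 111195 m.
ΔN = Δφ × 111195 = -455.9 m; ΔE = Δλ × 111195 × cos(-51.8290°) = +0.0085 × 111195 × 0.618011 = 584.1 m.

ΔE = 584 m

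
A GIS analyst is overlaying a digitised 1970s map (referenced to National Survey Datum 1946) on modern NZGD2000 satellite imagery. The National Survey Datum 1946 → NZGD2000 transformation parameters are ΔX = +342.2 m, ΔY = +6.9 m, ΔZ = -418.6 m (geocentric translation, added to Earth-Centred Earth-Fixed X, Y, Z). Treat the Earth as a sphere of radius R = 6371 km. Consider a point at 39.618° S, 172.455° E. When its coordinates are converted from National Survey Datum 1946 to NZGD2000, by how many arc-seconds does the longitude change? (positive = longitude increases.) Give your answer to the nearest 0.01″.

Δλ = -2.18″

sin φ = -0.637666, cos φ = 0.770313, sin λ = 0.131305, cos λ = -0.991342.
East component: ΔE = −sin λ·ΔX + cos λ·ΔY = −(0.131305)(342.2) + (-0.991342)(6.9) = -51.77 m.
1° of latitude spans πR/180 = 111195 m; at latitude φ, 1° of longitude spans that × cos φ = 85654.9 m, so Δλ = -51.77 / 85654.9 × 3600 = -2.176″.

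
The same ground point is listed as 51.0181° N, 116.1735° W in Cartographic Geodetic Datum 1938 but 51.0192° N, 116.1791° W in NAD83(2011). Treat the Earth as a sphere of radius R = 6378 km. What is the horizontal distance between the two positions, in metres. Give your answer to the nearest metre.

411 m

Δφ = 51.0192° − 51.0181° = +0.0011°; Δλ = -116.1791° − -116.1735° = -0.0056°.
1° along a meridian = πR/180 = 111317 m.
ΔN = Δφ × 111317 = 122.4 m; ΔE = Δλ × 111317 × cos(51.0181°) = -0.0056 × 111317 × 0.629075 = -392.2 m.
Distance = √(ΔE² + ΔN²) = √((-392.2)² + 122.4²) = 410.8 m.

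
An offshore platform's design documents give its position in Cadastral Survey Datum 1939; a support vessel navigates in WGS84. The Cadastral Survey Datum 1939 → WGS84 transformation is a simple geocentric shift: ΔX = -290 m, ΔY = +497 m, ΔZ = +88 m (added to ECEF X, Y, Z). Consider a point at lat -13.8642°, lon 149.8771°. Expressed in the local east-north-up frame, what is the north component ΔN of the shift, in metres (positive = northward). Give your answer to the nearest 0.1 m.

At φ = -13.8642°, λ = 149.8771°: sin φ = -0.239621, cos φ = 0.970866, sin λ = 0.501856, cos λ = -0.864951.
ΔN = −sin φ cos λ·ΔX − sin φ sin λ·ΔY + cos φ·ΔZ = −(-0.239621)(-0.864951)(-290) − (-0.239621)(0.501856)(497) + (0.970866)(88) = 205.31 m.

ΔN = 205.3 m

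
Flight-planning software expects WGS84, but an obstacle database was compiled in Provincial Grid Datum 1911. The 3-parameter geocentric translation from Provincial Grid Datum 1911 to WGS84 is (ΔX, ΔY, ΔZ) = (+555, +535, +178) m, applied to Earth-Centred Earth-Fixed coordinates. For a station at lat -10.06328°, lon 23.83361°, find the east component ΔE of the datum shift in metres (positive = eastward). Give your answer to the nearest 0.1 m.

ΔE = 265.1 m

At φ = -10.06328°, λ = 23.83361°: sin φ = -0.174736, cos φ = 0.984615, sin λ = 0.404082, cos λ = 0.914723.
ΔE = −sin λ·ΔX + cos λ·ΔY = −(0.404082)·(555) + (0.914723)·(535) = 265.11 m.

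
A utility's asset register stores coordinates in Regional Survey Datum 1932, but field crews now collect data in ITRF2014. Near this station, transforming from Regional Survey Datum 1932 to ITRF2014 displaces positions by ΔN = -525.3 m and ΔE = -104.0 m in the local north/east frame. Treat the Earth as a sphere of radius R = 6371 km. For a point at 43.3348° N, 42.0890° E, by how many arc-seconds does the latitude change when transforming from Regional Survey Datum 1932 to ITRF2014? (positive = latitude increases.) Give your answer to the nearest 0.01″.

On a sphere of radius R, 1 rad of latitude = R, so Δφ = ΔN / R = -525.3 / 6371000 = -8.2452e-05 rad = -17.007″.

Δφ = -17.01″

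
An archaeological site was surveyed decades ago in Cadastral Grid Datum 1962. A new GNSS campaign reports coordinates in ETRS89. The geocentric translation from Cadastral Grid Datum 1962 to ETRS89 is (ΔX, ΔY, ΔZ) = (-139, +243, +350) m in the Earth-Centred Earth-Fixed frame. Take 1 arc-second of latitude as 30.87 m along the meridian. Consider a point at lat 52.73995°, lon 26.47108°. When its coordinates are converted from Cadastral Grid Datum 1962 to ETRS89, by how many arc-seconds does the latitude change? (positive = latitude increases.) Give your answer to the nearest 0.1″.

Δφ = 7.3″

sin φ = 0.795896, cos φ = 0.605434, sin λ = 0.445746, cos λ = 0.895159.
North component: ΔN = −sin φ cos λ·ΔX − sin φ sin λ·ΔY + cos φ·ΔZ = −(0.795896)(0.895159)(-139) − (0.795896)(0.445746)(243) + (0.605434)(350) = 224.72 m.
1° of latitude spans 3600 × 30.87 = 111132 m, so Δφ = 224.72 / 111132 × 3600 = 7.280″.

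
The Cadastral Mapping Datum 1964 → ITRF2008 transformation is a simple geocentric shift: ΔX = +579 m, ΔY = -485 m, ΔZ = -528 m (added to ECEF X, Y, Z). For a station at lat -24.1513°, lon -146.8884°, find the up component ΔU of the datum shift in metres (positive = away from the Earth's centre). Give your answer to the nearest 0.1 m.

ΔU = 15.3 m

At φ = -24.1513°, λ = -146.8884°: sin φ = -0.409148, cos φ = 0.912468, sin λ = -0.546272, cos λ = -0.837608.
ΔU = cos φ cos λ·ΔX + cos φ sin λ·ΔY + sin φ·ΔZ = (0.912468)(-0.837608)(579) + (0.912468)(-0.546272)(-485) + (-0.409148)(-528) = 15.26 m.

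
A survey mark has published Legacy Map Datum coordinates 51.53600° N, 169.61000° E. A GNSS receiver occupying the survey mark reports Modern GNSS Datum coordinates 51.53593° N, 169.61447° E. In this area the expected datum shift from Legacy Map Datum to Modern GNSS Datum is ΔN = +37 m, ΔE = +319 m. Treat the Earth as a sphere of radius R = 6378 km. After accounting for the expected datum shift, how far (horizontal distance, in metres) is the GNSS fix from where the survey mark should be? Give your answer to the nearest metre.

Observed coordinate differences: Δφ = -0.00007°, Δλ = +0.00447°.
Converting to metres (1° lat = 111317 m, cos φ = 0.622023): observed ΔN = -7.8 m, observed ΔE = 309.5 m.
Subtracting the expected shift leaves a residual of -7.8 − (37) = -44.8 m north and 309.5 − (319) = -9.5 m east.
Residual distance = √((-44.8)² + (-9.5)²) = 45.8 m.

46 m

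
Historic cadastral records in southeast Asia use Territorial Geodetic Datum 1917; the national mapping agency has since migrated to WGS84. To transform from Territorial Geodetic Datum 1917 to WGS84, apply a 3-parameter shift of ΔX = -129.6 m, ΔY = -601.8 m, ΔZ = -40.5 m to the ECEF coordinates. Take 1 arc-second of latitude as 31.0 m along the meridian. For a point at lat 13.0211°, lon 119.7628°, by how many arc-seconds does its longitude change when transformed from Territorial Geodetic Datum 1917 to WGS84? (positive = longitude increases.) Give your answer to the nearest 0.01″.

Δλ = 13.62″

sin φ = 0.225310, cos φ = 0.974287, sin λ = 0.868088, cos λ = -0.496410.
East component: ΔE = −sin λ·ΔX + cos λ·ΔY = −(0.868088)(-129.6) + (-0.496410)(-601.8) = 411.24 m.
1° of latitude spans 3600 × 31.00 = 111600 m; at latitude φ, 1° of longitude spans that × cos φ = 108730.4 m, so Δλ = 411.24 / 108730.4 × 3600 = 13.616″.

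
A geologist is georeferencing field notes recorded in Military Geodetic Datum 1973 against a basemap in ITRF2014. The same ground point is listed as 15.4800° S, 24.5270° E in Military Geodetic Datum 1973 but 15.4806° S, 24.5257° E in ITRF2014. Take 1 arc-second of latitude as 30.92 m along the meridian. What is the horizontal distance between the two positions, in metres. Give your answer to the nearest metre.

Δφ = -15.4806° − -15.4800° = -0.0006°; Δλ = 24.5257° − 24.5270° = -0.0013°.
1° of latitude = 3600 × 30.92 = 111312 m.
ΔN = Δφ × 111312 = -66.8 m; ΔE = Δλ × 111312 × cos(-15.4800°) = -0.0013 × 111312 × 0.963724 = -139.5 m.
Distance = √(ΔE² + ΔN²) = √((-139.5)² + (-66.8)²) = 154.6 m.

155 m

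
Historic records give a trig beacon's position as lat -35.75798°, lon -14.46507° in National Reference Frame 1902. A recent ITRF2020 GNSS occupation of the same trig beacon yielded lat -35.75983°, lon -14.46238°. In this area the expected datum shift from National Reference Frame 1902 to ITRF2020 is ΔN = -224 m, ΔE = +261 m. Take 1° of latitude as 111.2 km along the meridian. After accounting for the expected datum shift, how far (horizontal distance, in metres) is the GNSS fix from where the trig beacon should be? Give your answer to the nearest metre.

Observed coordinate differences: Δφ = -0.00185°, Δλ = +0.00269°.
Converting to metres (1° lat = 111200 m, cos φ = 0.811493): observed ΔN = -205.7 m, observed ΔE = 242.7 m.
Subtracting the expected shift leaves a residual of -205.7 − (-224) = 18.3 m north and 242.7 − (261) = -18.3 m east.
Residual distance = √(18.3² + (-18.3)²) = 25.8 m.

26 m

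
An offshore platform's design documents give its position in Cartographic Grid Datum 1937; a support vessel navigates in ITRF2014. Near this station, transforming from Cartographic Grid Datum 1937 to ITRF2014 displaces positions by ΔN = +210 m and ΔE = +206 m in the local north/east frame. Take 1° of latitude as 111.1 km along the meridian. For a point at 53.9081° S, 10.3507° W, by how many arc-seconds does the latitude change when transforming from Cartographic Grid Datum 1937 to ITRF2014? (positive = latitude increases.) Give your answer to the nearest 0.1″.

Δφ = 6.8″

1° of latitude = 111.1 km, so Δφ = 210.0 / 111100 = 0.0018902° = 6.805″.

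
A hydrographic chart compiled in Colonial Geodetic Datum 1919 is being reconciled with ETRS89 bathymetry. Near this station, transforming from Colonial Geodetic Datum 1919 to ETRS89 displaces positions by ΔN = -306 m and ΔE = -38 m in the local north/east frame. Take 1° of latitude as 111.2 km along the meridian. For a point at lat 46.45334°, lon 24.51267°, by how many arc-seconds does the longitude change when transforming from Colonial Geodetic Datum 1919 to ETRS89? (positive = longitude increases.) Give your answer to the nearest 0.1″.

At latitude 46.45334°, cos φ = 0.688945.
1° of longitude at this latitude = 111.2 × cos φ = 76.61 km, so Δλ = -38.0 / 76610.7 = -0.0004960° = -1.786″.

Δλ = -1.8″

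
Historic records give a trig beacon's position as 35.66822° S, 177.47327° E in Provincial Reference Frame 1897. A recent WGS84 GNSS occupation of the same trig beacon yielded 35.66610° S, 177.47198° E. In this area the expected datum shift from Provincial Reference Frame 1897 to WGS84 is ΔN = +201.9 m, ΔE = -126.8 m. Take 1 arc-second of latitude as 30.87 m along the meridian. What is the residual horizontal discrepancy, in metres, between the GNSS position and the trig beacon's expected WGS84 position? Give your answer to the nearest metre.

Observed coordinate differences: Δφ = +0.00212°, Δλ = -0.00129°.
Converting to metres (1° lat = 111132 m, cos φ = 0.812407): observed ΔN = 235.6 m, observed ΔE = -116.5 m.
Subtracting the expected shift leaves a residual of 235.6 − (201.9) = 33.7 m north and -116.5 − (-126.8) = 10.3 m east.
Residual distance = √(33.7² + 10.3²) = 35.2 m.

35 m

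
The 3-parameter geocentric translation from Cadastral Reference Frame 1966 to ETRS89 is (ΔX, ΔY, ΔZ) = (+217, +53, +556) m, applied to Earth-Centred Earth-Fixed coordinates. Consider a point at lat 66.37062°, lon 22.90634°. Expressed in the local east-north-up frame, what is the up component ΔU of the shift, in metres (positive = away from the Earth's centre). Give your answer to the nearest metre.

ΔU = 598 m

At φ = 66.37062°, λ = 22.90634°: sin φ = 0.916157, cos φ = 0.400819, sin λ = 0.389226, cos λ = 0.921142.
ΔU = cos φ cos λ·ΔX + cos φ sin λ·ΔY + sin φ·ΔZ = (0.400819)(0.921142)(217) + (0.400819)(0.389226)(53) + (0.916157)(556) = 597.77 m.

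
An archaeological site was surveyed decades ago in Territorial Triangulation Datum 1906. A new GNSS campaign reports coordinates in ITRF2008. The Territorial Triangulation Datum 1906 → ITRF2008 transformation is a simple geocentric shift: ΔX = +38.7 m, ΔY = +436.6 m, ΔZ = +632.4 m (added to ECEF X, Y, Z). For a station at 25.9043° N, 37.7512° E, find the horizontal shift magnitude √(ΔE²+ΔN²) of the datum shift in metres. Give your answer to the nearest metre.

544 m

The local east axis at (φ, λ) is (−sin λ, cos λ, 0), so ΔE = −sin(37.7512°)·38.7 + cos(37.7512°)·436.6 = 321.52 m.
The local north axis is (−sin φ cos λ, −sin φ sin λ, cos φ), giving ΔN = -13.368 − 116.776 + 568.860 = 438.72 m.
Horizontal magnitude = √(ΔE² + ΔN²) = √(321.52² + 438.72²) = 543.92 m.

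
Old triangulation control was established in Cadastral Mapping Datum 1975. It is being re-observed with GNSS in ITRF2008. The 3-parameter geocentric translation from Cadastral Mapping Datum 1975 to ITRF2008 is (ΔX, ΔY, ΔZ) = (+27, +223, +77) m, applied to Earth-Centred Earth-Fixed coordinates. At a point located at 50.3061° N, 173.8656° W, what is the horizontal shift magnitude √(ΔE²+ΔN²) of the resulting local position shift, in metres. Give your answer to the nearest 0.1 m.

At φ = 50.3061°, λ = -173.8656°: sin φ = 0.769468, cos φ = 0.638686, sin λ = -0.106861, cos λ = -0.994274.
ΔE = −sin λ·ΔX + cos λ·ΔY = −(-0.106861)·(27) + (-0.994274)·(223) = -218.84 m.
ΔN = −sin φ cos λ·ΔX − sin φ sin λ·ΔY + cos φ·ΔZ = −(0.769468)(-0.994274)(27) − (0.769468)(-0.106861)(223) + (0.638686)(77) = 88.17 m.
Horizontal magnitude = √(ΔE² + ΔN²) = √((-218.84)² + 88.17²) = 235.93 m.

235.9 m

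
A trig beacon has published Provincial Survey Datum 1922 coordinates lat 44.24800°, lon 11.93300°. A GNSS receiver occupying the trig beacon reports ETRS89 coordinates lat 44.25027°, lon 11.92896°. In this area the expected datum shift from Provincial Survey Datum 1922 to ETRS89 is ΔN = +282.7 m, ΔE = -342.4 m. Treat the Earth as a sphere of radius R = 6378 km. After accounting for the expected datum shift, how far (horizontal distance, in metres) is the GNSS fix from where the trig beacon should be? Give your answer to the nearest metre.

Observed coordinate differences: Δφ = +0.00227°, Δλ = -0.00404°.
Converting to metres (1° lat = 111317 m, cos φ = 0.716326): observed ΔN = 252.7 m, observed ΔE = -322.1 m.
Subtracting the expected shift leaves a residual of 252.7 − (282.7) = -30.0 m north and -322.1 − (-342.4) = 20.3 m east.
Residual distance = √((-30.0)² + 20.3²) = 36.2 m.

36 m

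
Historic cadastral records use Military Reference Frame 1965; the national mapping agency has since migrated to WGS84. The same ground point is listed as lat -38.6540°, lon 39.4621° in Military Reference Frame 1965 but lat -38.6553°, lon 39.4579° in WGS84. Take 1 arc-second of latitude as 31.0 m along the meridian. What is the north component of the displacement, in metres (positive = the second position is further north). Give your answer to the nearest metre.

Δφ = -38.6553° − -38.6540° = -0.0013°; Δλ = 39.4579° − 39.4621° = -0.0042°.
1° of latitude = 3600 × 31.00 = 111600 m.
ΔN = Δφ × 111600 = -145.1 m; ΔE = Δλ × 111600 × cos(-38.6540°) = -0.0042 × 111600 × 0.780932 = -366.0 m.

ΔN = -145 m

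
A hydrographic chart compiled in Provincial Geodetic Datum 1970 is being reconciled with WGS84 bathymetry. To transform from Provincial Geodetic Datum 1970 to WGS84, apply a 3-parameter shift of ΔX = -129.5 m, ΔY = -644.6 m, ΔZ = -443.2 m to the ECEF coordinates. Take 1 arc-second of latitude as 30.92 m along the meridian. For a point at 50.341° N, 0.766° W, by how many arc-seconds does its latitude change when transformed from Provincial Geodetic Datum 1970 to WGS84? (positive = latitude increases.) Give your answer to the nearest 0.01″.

sin φ = 0.769856, cos φ = 0.638217, sin λ = -0.013369, cos λ = 0.999911.
North component: ΔN = −sin φ cos λ·ΔX − sin φ sin λ·ΔY + cos φ·ΔZ = −(0.769856)(0.999911)(-129.5) − (0.769856)(-0.013369)(-644.6) + (0.638217)(-443.2) = -189.80 m.
1° of latitude spans 3600 × 30.92 = 111312 m, so Δφ = -189.80 / 111312 × 3600 = -6.139″.

Δφ = -6.14″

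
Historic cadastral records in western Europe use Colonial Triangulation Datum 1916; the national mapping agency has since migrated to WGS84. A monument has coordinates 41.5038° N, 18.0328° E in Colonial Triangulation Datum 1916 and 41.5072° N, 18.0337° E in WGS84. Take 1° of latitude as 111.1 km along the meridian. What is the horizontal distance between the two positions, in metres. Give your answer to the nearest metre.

Δφ = 41.5072° − 41.5038° = +0.0034°; Δλ = 18.0337° − 18.0328° = +0.0009°.
ΔN = Δφ × 111100 = 377.7 m; ΔE = Δλ × 111100 × cos(41.5038°) = +0.0009 × 111100 × 0.748912 = 74.9 m.
Distance = √(ΔE² + ΔN²) = √(74.9² + 377.7²) = 385.1 m.

385 m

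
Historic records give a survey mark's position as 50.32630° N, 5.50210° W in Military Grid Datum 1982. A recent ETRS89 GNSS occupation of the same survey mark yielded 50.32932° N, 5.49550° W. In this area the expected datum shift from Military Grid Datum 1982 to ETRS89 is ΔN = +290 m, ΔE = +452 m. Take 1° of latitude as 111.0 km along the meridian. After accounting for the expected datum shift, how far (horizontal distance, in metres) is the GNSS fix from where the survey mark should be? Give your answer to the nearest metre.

48 m

Observed coordinate differences: Δφ = +0.00302°, Δλ = +0.00660°.
Converting to metres (1° lat = 111000 m, cos φ = 0.638415): observed ΔN = 335.2 m, observed ΔE = 467.7 m.
Subtracting the expected shift leaves a residual of 335.2 − (290) = 45.2 m north and 467.7 − (452) = 15.7 m east.
Residual distance = √(45.2² + 15.7²) = 47.9 m.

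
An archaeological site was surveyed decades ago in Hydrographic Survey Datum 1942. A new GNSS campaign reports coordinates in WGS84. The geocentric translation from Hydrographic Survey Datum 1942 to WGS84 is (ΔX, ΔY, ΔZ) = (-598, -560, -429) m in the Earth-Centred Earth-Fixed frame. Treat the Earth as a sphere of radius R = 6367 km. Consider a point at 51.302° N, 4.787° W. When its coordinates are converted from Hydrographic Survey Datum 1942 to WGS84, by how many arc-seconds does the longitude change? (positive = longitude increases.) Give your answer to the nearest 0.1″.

Δλ = -31.5″

sin φ = 0.780452, cos φ = 0.625215, sin λ = -0.083452, cos λ = 0.996512.
East component: ΔE = −sin λ·ΔX + cos λ·ΔY = −(-0.083452)(-598) + (0.996512)(-560) = -607.95 m.
1° of latitude spans πR/180 = 111125 m; at latitude φ, 1° of longitude spans that × cos φ = 69477.1 m, so Δλ = -607.95 / 69477.1 × 3600 = -31.501″.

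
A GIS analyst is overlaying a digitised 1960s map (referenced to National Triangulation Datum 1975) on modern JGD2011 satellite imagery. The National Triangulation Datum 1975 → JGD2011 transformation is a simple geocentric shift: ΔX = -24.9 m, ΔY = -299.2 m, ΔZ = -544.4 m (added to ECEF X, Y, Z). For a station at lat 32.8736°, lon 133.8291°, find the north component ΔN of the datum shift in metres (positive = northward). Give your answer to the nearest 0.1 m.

At φ = 32.8736°, λ = 133.8291°: sin φ = 0.542788, cos φ = 0.839870, sin λ = 0.721409, cos λ = -0.692510.
ΔN = −sin φ cos λ·ΔX − sin φ sin λ·ΔY + cos φ·ΔZ = −(0.542788)(-0.692510)(-24.9) − (0.542788)(0.721409)(-299.2) + (0.839870)(-544.4) = -349.43 m.

ΔN = -349.4 m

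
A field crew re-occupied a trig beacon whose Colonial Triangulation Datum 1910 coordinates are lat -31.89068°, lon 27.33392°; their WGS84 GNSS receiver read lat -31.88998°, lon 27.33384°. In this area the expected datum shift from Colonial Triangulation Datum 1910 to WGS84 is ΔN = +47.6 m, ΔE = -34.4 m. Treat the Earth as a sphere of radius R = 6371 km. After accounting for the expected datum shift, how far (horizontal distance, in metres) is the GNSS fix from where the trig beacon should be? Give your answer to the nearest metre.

Observed coordinate differences: Δφ = +0.00070°, Δλ = -0.00008°.
Converting to metres (1° lat = 111195 m, cos φ = 0.849058): observed ΔN = 77.8 m, observed ΔE = -7.6 m.
Subtracting the expected shift leaves a residual of 77.8 − (47.6) = 30.2 m north and -7.6 − (-34.4) = 26.8 m east.
Residual distance = √(30.2² + 26.8²) = 40.4 m.

40 m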